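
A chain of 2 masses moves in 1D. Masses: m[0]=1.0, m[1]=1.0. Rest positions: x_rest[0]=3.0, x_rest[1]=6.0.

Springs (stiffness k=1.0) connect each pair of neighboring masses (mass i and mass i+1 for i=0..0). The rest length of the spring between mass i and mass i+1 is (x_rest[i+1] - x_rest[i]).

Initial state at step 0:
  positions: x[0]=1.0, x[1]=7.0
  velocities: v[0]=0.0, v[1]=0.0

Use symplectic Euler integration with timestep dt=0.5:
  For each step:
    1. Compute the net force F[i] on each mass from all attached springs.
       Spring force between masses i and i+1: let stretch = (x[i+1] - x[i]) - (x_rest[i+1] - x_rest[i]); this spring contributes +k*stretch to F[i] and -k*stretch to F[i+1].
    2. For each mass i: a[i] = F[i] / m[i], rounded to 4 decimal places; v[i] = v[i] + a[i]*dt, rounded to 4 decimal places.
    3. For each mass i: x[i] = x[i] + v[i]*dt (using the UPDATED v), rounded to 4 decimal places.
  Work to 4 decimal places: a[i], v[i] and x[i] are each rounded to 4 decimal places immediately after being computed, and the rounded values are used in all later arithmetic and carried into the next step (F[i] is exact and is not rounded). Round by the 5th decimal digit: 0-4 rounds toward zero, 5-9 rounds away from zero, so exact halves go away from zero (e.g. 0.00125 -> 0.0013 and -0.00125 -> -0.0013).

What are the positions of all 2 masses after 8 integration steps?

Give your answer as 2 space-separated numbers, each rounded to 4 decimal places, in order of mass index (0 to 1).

Step 0: x=[1.0000 7.0000] v=[0.0000 0.0000]
Step 1: x=[1.7500 6.2500] v=[1.5000 -1.5000]
Step 2: x=[2.8750 5.1250] v=[2.2500 -2.2500]
Step 3: x=[3.8125 4.1875] v=[1.8750 -1.8750]
Step 4: x=[4.0938 3.9063] v=[0.5625 -0.5625]
Step 5: x=[3.5782 4.4220] v=[-1.0313 1.0313]
Step 6: x=[2.5235 5.4767] v=[-2.1094 2.1094]
Step 7: x=[1.4571 6.5431] v=[-2.1328 2.1328]
Step 8: x=[0.9122 7.0880] v=[-1.0898 1.0898]

Answer: 0.9122 7.0880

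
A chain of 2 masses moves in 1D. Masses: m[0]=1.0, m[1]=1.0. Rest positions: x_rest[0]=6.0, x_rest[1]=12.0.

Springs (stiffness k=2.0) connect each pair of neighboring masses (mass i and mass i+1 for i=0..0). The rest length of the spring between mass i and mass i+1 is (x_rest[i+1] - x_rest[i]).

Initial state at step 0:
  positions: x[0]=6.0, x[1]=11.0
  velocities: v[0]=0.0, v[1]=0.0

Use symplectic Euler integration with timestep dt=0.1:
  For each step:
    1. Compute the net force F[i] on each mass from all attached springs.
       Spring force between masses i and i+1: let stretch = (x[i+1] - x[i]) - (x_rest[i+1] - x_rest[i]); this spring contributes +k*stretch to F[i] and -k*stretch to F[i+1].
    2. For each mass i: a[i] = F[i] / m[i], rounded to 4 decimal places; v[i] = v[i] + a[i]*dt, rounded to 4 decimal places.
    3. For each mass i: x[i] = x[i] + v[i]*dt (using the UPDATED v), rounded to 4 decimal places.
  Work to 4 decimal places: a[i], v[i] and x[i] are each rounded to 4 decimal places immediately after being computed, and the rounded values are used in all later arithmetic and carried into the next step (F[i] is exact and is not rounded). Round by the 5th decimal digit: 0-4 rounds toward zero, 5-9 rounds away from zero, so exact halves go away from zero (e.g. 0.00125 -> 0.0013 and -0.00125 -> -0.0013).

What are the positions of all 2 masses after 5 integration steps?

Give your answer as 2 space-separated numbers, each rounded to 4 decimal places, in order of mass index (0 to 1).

Step 0: x=[6.0000 11.0000] v=[0.0000 0.0000]
Step 1: x=[5.9800 11.0200] v=[-0.2000 0.2000]
Step 2: x=[5.9408 11.0592] v=[-0.3920 0.3920]
Step 3: x=[5.8840 11.1160] v=[-0.5683 0.5683]
Step 4: x=[5.8118 11.1882] v=[-0.7219 0.7219]
Step 5: x=[5.7271 11.2729] v=[-0.8466 0.8466]

Answer: 5.7271 11.2729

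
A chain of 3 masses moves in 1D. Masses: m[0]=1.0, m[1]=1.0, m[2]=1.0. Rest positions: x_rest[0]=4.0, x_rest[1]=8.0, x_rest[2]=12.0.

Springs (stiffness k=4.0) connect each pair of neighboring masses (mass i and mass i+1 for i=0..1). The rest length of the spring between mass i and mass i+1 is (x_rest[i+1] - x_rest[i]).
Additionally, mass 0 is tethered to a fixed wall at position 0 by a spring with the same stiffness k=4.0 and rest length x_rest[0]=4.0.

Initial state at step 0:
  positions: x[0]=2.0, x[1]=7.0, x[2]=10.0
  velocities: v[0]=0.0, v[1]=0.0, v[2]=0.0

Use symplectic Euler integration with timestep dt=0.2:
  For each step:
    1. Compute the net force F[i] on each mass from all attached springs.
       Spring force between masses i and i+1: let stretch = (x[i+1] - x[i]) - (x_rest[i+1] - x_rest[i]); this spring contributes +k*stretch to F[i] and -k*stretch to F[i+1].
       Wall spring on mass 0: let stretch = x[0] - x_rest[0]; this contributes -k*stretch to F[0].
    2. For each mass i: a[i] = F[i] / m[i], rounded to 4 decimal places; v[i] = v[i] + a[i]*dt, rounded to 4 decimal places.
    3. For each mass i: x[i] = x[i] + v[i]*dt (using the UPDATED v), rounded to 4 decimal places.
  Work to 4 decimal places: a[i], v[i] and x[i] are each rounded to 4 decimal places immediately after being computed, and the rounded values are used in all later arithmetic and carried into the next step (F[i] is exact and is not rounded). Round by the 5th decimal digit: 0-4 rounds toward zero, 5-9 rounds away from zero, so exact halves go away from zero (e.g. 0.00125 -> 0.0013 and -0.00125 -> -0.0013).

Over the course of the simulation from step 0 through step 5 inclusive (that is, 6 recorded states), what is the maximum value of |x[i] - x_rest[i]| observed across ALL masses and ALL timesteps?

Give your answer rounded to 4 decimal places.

Step 0: x=[2.0000 7.0000 10.0000] v=[0.0000 0.0000 0.0000]
Step 1: x=[2.4800 6.6800 10.1600] v=[2.4000 -1.6000 0.8000]
Step 2: x=[3.2352 6.2448 10.4032] v=[3.7760 -2.1760 1.2160]
Step 3: x=[3.9543 5.9934 10.6211] v=[3.5955 -1.2570 1.0893]
Step 4: x=[4.3670 6.1562 10.7385] v=[2.0633 0.8139 0.5871]
Step 5: x=[4.3672 6.7659 10.7628] v=[0.0011 3.0484 0.1213]
Max displacement = 2.0066

Answer: 2.0066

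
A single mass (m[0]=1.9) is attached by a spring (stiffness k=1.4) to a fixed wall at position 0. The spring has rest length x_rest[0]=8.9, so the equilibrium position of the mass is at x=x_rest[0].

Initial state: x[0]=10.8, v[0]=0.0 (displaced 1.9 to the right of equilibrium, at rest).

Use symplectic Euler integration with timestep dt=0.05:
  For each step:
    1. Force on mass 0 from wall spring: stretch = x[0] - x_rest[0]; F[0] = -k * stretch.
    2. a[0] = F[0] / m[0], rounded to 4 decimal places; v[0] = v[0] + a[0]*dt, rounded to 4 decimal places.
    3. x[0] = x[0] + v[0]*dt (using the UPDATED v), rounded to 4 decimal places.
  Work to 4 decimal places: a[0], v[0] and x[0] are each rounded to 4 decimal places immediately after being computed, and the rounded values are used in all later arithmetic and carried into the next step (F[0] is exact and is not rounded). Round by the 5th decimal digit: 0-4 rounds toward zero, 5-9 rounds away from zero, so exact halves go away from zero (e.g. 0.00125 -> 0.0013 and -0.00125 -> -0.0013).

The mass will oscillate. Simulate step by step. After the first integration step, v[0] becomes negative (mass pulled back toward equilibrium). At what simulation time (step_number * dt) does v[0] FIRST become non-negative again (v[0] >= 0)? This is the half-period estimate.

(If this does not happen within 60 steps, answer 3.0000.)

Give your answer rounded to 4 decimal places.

Step 0: x=[10.8000] v=[0.0000]
Step 1: x=[10.7965] v=[-0.0700]
Step 2: x=[10.7895] v=[-0.1399]
Step 3: x=[10.7790] v=[-0.2095]
Step 4: x=[10.7651] v=[-0.2787]
Step 5: x=[10.7477] v=[-0.3474]
Step 6: x=[10.7269] v=[-0.4155]
Step 7: x=[10.7028] v=[-0.4828]
Step 8: x=[10.6753] v=[-0.5492]
Step 9: x=[10.6446] v=[-0.6146]
Step 10: x=[10.6107] v=[-0.6789]
Step 11: x=[10.5736] v=[-0.7419]
Step 12: x=[10.5334] v=[-0.8036]
Step 13: x=[10.4902] v=[-0.8638]
Step 14: x=[10.4441] v=[-0.9224]
Step 15: x=[10.3951] v=[-0.9793]
Step 16: x=[10.3434] v=[-1.0344]
Step 17: x=[10.2890] v=[-1.0876]
Step 18: x=[10.2321] v=[-1.1388]
Step 19: x=[10.1727] v=[-1.1879]
Step 20: x=[10.1110] v=[-1.2348]
Step 21: x=[10.0470] v=[-1.2794]
Step 22: x=[9.9809] v=[-1.3217]
Step 23: x=[9.9128] v=[-1.3615]
Step 24: x=[9.8429] v=[-1.3988]
Step 25: x=[9.7712] v=[-1.4335]
Step 26: x=[9.6979] v=[-1.4656]
Step 27: x=[9.6232] v=[-1.4950]
Step 28: x=[9.5471] v=[-1.5216]
Step 29: x=[9.4698] v=[-1.5454]
Step 30: x=[9.3915] v=[-1.5664]
Step 31: x=[9.3123] v=[-1.5845]
Step 32: x=[9.2323] v=[-1.5997]
Step 33: x=[9.1517] v=[-1.6119]
Step 34: x=[9.0706] v=[-1.6212]
Step 35: x=[8.9892] v=[-1.6275]
Step 36: x=[8.9077] v=[-1.6308]
Step 37: x=[8.8261] v=[-1.6311]
Step 38: x=[8.7447] v=[-1.6284]
Step 39: x=[8.6636] v=[-1.6227]
Step 40: x=[8.5829] v=[-1.6140]
Step 41: x=[8.5028] v=[-1.6023]
Step 42: x=[8.4234] v=[-1.5877]
Step 43: x=[8.3449] v=[-1.5701]
Step 44: x=[8.2674] v=[-1.5497]
Step 45: x=[8.1911] v=[-1.5264]
Step 46: x=[8.1161] v=[-1.5003]
Step 47: x=[8.0425] v=[-1.4714]
Step 48: x=[7.9705] v=[-1.4398]
Step 49: x=[7.9002] v=[-1.4056]
Step 50: x=[7.8318] v=[-1.3688]
Step 51: x=[7.7653] v=[-1.3294]
Step 52: x=[7.7009] v=[-1.2876]
Step 53: x=[7.6387] v=[-1.2434]
Step 54: x=[7.5789] v=[-1.1969]
Step 55: x=[7.5215] v=[-1.1482]
Step 56: x=[7.4666] v=[-1.0974]
Step 57: x=[7.4144] v=[-1.0446]
Step 58: x=[7.3649] v=[-0.9899]
Step 59: x=[7.3182] v=[-0.9333]
Step 60: x=[7.2745] v=[-0.8750]
v[0] did not become non-negative within 60 steps; using fallback time=3.0000

Answer: 3.0000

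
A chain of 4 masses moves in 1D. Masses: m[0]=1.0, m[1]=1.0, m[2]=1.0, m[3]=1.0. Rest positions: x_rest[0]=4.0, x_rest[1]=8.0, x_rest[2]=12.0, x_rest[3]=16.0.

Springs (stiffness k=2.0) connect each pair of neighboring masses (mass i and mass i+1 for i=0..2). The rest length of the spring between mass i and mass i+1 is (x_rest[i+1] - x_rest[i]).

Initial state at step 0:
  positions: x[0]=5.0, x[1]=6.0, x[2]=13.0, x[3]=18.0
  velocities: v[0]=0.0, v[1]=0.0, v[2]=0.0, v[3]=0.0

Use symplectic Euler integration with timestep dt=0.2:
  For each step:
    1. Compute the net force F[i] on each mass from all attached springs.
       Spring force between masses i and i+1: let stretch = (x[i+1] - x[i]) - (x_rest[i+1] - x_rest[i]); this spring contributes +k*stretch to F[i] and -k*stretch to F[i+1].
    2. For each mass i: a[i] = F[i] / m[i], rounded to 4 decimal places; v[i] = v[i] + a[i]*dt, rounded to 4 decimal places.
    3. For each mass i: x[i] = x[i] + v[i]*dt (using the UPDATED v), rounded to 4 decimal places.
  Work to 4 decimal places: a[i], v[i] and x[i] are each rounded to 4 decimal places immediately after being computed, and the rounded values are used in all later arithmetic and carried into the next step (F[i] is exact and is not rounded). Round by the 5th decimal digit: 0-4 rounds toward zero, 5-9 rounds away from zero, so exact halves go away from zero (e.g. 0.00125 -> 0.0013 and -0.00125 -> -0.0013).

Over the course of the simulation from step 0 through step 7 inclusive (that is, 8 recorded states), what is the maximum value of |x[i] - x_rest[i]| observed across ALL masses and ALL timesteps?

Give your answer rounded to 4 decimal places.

Answer: 2.4135

Derivation:
Step 0: x=[5.0000 6.0000 13.0000 18.0000] v=[0.0000 0.0000 0.0000 0.0000]
Step 1: x=[4.7600 6.4800 12.8400 17.9200] v=[-1.2000 2.4000 -0.8000 -0.4000]
Step 2: x=[4.3376 7.3312 12.5776 17.7536] v=[-2.1120 4.2560 -1.3120 -0.8320]
Step 3: x=[3.8347 8.3626 12.3096 17.4931] v=[-2.5146 5.1571 -1.3402 -1.3024]
Step 4: x=[3.3740 9.3475 12.1405 17.1379] v=[-2.3034 4.9247 -0.8456 -1.7758]
Step 5: x=[3.0712 10.0780 12.1477 16.7029] v=[-1.5140 3.6525 0.0362 -2.1748]
Step 6: x=[3.0089 10.4135 12.3538 16.2235] v=[-0.3113 1.6777 1.0304 -2.3969]
Step 7: x=[3.2190 10.3119 12.7142 15.7545] v=[1.0505 -0.5080 1.8022 -2.3448]
Max displacement = 2.4135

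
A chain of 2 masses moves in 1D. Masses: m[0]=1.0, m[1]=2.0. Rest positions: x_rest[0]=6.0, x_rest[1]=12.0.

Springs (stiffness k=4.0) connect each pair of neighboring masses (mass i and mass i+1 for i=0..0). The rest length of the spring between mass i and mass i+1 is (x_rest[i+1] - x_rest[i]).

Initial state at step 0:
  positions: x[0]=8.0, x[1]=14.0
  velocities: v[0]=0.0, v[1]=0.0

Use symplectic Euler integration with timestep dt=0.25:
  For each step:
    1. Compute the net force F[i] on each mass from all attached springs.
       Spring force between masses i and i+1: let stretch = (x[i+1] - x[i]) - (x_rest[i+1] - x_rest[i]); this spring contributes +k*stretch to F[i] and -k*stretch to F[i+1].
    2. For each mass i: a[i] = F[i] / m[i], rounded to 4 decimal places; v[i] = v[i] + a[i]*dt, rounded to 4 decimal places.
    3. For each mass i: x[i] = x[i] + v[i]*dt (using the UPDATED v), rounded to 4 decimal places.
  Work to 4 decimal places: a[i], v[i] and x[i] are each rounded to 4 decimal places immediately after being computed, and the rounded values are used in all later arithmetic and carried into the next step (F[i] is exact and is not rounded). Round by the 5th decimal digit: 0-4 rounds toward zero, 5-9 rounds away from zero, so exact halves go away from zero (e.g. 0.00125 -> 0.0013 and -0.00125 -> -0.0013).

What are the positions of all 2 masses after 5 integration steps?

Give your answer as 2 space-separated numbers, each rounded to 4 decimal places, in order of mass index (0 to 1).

Step 0: x=[8.0000 14.0000] v=[0.0000 0.0000]
Step 1: x=[8.0000 14.0000] v=[0.0000 0.0000]
Step 2: x=[8.0000 14.0000] v=[0.0000 0.0000]
Step 3: x=[8.0000 14.0000] v=[0.0000 0.0000]
Step 4: x=[8.0000 14.0000] v=[0.0000 0.0000]
Step 5: x=[8.0000 14.0000] v=[0.0000 0.0000]

Answer: 8.0000 14.0000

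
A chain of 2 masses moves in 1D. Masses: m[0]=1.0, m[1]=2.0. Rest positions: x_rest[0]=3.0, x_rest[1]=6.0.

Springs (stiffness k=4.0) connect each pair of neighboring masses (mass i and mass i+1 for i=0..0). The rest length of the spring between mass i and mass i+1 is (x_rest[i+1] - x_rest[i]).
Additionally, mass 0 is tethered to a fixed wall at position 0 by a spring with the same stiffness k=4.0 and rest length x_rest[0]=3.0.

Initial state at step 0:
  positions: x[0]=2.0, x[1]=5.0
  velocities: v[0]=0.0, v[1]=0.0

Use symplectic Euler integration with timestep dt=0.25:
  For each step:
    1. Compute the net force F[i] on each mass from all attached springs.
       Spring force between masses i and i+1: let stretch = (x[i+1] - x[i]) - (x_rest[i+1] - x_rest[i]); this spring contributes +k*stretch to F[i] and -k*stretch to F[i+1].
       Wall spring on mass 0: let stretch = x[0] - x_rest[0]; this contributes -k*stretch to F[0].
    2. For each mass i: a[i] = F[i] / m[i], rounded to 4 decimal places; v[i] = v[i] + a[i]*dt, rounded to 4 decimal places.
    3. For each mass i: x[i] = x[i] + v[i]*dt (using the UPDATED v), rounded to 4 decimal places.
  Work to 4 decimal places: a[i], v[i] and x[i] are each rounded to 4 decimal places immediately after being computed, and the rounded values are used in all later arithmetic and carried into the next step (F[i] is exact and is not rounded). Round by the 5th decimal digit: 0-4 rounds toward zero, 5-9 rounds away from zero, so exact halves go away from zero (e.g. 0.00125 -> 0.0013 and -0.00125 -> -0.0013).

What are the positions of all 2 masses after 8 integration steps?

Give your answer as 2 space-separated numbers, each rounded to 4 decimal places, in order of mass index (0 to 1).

Step 0: x=[2.0000 5.0000] v=[0.0000 0.0000]
Step 1: x=[2.2500 5.0000] v=[1.0000 0.0000]
Step 2: x=[2.6250 5.0313] v=[1.5000 0.1250]
Step 3: x=[2.9453 5.1368] v=[1.2813 0.4219]
Step 4: x=[3.0772 5.3434] v=[0.5275 0.8262]
Step 5: x=[3.0063 5.6417] v=[-0.2835 1.1931]
Step 6: x=[2.8427 5.9856] v=[-0.6544 1.3754]
Step 7: x=[2.7542 6.3116] v=[-0.3542 1.3040]
Step 8: x=[2.8665 6.5679] v=[0.4490 1.0253]

Answer: 2.8665 6.5679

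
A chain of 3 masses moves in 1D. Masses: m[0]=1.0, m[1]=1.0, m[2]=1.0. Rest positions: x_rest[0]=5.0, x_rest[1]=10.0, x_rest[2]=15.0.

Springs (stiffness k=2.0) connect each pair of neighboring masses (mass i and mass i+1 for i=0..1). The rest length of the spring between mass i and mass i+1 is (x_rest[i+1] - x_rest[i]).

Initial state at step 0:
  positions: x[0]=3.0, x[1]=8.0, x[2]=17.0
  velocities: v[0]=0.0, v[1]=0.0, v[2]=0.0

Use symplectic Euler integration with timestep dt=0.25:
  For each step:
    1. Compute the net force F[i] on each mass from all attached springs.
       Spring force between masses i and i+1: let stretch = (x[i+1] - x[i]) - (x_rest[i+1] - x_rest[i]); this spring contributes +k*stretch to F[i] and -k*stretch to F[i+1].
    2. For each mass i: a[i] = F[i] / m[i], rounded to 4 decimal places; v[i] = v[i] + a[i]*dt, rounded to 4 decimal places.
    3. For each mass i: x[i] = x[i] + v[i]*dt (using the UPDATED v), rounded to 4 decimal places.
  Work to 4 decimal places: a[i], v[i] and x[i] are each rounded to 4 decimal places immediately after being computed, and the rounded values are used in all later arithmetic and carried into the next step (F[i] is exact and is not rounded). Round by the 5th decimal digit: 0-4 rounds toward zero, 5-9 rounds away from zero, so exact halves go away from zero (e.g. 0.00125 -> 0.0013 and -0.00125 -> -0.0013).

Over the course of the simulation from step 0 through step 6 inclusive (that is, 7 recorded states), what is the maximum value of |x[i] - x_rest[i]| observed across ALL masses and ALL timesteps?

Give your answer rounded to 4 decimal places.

Answer: 2.4693

Derivation:
Step 0: x=[3.0000 8.0000 17.0000] v=[0.0000 0.0000 0.0000]
Step 1: x=[3.0000 8.5000 16.5000] v=[0.0000 2.0000 -2.0000]
Step 2: x=[3.0625 9.3125 15.6250] v=[0.2500 3.2500 -3.5000]
Step 3: x=[3.2813 10.1328 14.5859] v=[0.8750 3.2813 -4.1563]
Step 4: x=[3.7315 10.6533 13.6152] v=[1.8008 2.0821 -3.8829]
Step 5: x=[4.4219 10.6789 12.8992] v=[2.7617 0.1022 -2.8639]
Step 6: x=[5.2695 10.1999 12.5307] v=[3.3902 -1.9162 -1.4741]
Max displacement = 2.4693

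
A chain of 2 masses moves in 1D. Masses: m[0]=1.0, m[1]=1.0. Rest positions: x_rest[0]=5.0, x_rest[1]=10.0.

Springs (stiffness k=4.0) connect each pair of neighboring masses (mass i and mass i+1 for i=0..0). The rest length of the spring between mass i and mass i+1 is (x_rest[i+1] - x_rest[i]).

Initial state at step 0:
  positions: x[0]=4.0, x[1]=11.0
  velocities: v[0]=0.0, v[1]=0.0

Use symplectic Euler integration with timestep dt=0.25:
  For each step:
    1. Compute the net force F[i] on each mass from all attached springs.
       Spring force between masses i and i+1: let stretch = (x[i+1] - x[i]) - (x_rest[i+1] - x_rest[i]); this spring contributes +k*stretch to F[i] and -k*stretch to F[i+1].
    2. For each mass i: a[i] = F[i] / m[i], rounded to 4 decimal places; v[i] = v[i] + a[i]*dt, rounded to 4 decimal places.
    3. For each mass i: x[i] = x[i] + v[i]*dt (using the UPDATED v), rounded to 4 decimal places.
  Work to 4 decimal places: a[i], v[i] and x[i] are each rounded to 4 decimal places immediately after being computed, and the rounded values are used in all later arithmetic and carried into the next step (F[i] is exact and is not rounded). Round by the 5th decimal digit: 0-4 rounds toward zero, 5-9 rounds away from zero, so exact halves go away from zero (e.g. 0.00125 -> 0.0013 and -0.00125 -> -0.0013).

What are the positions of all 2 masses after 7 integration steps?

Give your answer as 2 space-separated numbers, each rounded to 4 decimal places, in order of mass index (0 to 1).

Answer: 4.3048 10.6954

Derivation:
Step 0: x=[4.0000 11.0000] v=[0.0000 0.0000]
Step 1: x=[4.5000 10.5000] v=[2.0000 -2.0000]
Step 2: x=[5.2500 9.7500] v=[3.0000 -3.0000]
Step 3: x=[5.8750 9.1250] v=[2.5000 -2.5000]
Step 4: x=[6.0625 8.9375] v=[0.7500 -0.7500]
Step 5: x=[5.7188 9.2813] v=[-1.3750 1.3750]
Step 6: x=[5.0157 9.9844] v=[-2.8125 2.8125]
Step 7: x=[4.3048 10.6954] v=[-2.8438 2.8438]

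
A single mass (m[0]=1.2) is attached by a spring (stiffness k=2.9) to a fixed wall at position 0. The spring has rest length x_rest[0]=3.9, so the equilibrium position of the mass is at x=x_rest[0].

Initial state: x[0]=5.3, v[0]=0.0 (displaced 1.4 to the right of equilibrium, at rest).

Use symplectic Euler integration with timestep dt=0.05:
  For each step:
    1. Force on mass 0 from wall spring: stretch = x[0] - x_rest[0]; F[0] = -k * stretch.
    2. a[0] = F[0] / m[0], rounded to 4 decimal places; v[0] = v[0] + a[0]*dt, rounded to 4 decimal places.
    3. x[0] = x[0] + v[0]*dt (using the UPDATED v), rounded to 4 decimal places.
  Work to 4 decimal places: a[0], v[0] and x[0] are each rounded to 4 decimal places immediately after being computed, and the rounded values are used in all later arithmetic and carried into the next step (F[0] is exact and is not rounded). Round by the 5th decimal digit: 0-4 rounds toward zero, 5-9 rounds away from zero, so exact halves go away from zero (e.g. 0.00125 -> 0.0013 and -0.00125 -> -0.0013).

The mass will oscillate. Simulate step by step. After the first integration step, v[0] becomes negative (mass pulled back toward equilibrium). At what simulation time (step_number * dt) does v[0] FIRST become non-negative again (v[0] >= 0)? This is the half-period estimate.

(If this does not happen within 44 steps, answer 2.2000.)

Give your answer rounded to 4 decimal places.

Step 0: x=[5.3000] v=[0.0000]
Step 1: x=[5.2915] v=[-0.1692]
Step 2: x=[5.2746] v=[-0.3373]
Step 3: x=[5.2494] v=[-0.5034]
Step 4: x=[5.2161] v=[-0.6665]
Step 5: x=[5.1748] v=[-0.8255]
Step 6: x=[5.1258] v=[-0.9795]
Step 7: x=[5.0694] v=[-1.1276]
Step 8: x=[5.0060] v=[-1.2689]
Step 9: x=[4.9359] v=[-1.4025]
Step 10: x=[4.8595] v=[-1.5277]
Step 11: x=[4.7773] v=[-1.6436]
Step 12: x=[4.6898] v=[-1.7496]
Step 13: x=[4.5976] v=[-1.8450]
Step 14: x=[4.5011] v=[-1.9293]
Step 15: x=[4.4010] v=[-2.0019]
Step 16: x=[4.2979] v=[-2.0624]
Step 17: x=[4.1924] v=[-2.1105]
Step 18: x=[4.0851] v=[-2.1458]
Step 19: x=[3.9767] v=[-2.1682]
Step 20: x=[3.8678] v=[-2.1775]
Step 21: x=[3.7591] v=[-2.1736]
Step 22: x=[3.6513] v=[-2.1566]
Step 23: x=[3.5450] v=[-2.1266]
Step 24: x=[3.4408] v=[-2.0837]
Step 25: x=[3.3394] v=[-2.0282]
Step 26: x=[3.2414] v=[-1.9605]
Step 27: x=[3.1474] v=[-1.8809]
Step 28: x=[3.0579] v=[-1.7900]
Step 29: x=[2.9735] v=[-1.6882]
Step 30: x=[2.8947] v=[-1.5763]
Step 31: x=[2.8220] v=[-1.4548]
Step 32: x=[2.7558] v=[-1.3245]
Step 33: x=[2.6965] v=[-1.1862]
Step 34: x=[2.6445] v=[-1.0408]
Step 35: x=[2.6000] v=[-0.8891]
Step 36: x=[2.5634] v=[-0.7320]
Step 37: x=[2.5349] v=[-0.5705]
Step 38: x=[2.5146] v=[-0.4056]
Step 39: x=[2.5027] v=[-0.2382]
Step 40: x=[2.4992] v=[-0.0694]
Step 41: x=[2.5042] v=[0.0999]
First v>=0 after going negative at step 41, time=2.0500

Answer: 2.0500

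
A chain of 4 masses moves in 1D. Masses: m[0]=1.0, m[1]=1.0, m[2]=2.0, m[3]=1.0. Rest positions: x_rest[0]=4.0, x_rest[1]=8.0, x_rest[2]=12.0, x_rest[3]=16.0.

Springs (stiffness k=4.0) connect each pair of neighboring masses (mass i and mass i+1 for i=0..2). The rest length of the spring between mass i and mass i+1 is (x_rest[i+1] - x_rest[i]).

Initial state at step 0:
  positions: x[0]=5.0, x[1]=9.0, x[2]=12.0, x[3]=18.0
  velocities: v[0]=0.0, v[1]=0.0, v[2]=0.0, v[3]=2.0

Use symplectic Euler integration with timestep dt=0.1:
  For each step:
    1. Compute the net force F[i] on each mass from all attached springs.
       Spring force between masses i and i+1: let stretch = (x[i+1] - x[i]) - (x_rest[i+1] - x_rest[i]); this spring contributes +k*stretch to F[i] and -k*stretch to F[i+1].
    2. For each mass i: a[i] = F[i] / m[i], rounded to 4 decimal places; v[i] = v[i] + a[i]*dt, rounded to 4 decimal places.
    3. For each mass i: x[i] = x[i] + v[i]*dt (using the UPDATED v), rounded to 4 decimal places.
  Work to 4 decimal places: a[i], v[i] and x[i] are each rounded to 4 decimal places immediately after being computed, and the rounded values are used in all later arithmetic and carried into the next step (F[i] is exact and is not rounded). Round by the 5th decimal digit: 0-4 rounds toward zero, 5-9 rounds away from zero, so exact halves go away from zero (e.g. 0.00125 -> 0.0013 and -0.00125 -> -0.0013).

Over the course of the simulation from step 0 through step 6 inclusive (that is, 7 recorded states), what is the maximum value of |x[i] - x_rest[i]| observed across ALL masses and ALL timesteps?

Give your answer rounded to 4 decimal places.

Answer: 2.1576

Derivation:
Step 0: x=[5.0000 9.0000 12.0000 18.0000] v=[0.0000 0.0000 0.0000 2.0000]
Step 1: x=[5.0000 8.9600 12.0600 18.1200] v=[0.0000 -0.4000 0.6000 1.2000]
Step 2: x=[4.9984 8.8856 12.1792 18.1576] v=[-0.0160 -0.7440 1.1920 0.3760]
Step 3: x=[4.9923 8.7875 12.3521 18.1161] v=[-0.0611 -0.9814 1.7290 -0.4154]
Step 4: x=[4.9780 8.6801 12.5690 18.0040] v=[-0.1430 -1.0736 2.1689 -1.1210]
Step 5: x=[4.9518 8.5802 12.8168 17.8345] v=[-0.2622 -0.9989 2.4781 -1.6950]
Step 6: x=[4.9107 8.5046 13.0802 17.6243] v=[-0.4108 -0.7556 2.6343 -2.1021]
Max displacement = 2.1576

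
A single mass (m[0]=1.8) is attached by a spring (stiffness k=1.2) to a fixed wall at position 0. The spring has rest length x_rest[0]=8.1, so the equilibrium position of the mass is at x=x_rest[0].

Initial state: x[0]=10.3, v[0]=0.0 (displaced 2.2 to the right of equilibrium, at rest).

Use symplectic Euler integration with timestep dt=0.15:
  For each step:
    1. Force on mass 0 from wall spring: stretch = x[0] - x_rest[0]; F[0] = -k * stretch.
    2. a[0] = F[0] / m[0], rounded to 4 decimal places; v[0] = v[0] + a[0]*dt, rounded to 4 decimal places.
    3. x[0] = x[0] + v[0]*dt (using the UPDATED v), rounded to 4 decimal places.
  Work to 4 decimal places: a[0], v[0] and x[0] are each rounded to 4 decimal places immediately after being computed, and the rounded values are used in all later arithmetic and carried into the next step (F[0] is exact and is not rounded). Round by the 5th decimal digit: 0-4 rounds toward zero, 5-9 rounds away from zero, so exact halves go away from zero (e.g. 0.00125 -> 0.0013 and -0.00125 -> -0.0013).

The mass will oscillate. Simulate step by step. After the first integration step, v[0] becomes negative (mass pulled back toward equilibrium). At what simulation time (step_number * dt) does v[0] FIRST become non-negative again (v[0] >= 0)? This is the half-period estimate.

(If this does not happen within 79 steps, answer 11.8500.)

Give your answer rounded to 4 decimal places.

Answer: 3.9000

Derivation:
Step 0: x=[10.3000] v=[0.0000]
Step 1: x=[10.2670] v=[-0.2200]
Step 2: x=[10.2015] v=[-0.4367]
Step 3: x=[10.1045] v=[-0.6469]
Step 4: x=[9.9774] v=[-0.8473]
Step 5: x=[9.8222] v=[-1.0350]
Step 6: x=[9.6411] v=[-1.2072]
Step 7: x=[9.4369] v=[-1.3613]
Step 8: x=[9.2127] v=[-1.4950]
Step 9: x=[8.9718] v=[-1.6063]
Step 10: x=[8.7178] v=[-1.6935]
Step 11: x=[8.4545] v=[-1.7553]
Step 12: x=[8.1859] v=[-1.7907]
Step 13: x=[7.9160] v=[-1.7993]
Step 14: x=[7.6489] v=[-1.7809]
Step 15: x=[7.3885] v=[-1.7358]
Step 16: x=[7.1388] v=[-1.6647]
Step 17: x=[6.9035] v=[-1.5686]
Step 18: x=[6.6862] v=[-1.4489]
Step 19: x=[6.4901] v=[-1.3075]
Step 20: x=[6.3181] v=[-1.1465]
Step 21: x=[6.1729] v=[-0.9683]
Step 22: x=[6.0566] v=[-0.7756]
Step 23: x=[5.9709] v=[-0.5713]
Step 24: x=[5.9171] v=[-0.3584]
Step 25: x=[5.8961] v=[-0.1401]
Step 26: x=[5.9081] v=[0.0803]
First v>=0 after going negative at step 26, time=3.9000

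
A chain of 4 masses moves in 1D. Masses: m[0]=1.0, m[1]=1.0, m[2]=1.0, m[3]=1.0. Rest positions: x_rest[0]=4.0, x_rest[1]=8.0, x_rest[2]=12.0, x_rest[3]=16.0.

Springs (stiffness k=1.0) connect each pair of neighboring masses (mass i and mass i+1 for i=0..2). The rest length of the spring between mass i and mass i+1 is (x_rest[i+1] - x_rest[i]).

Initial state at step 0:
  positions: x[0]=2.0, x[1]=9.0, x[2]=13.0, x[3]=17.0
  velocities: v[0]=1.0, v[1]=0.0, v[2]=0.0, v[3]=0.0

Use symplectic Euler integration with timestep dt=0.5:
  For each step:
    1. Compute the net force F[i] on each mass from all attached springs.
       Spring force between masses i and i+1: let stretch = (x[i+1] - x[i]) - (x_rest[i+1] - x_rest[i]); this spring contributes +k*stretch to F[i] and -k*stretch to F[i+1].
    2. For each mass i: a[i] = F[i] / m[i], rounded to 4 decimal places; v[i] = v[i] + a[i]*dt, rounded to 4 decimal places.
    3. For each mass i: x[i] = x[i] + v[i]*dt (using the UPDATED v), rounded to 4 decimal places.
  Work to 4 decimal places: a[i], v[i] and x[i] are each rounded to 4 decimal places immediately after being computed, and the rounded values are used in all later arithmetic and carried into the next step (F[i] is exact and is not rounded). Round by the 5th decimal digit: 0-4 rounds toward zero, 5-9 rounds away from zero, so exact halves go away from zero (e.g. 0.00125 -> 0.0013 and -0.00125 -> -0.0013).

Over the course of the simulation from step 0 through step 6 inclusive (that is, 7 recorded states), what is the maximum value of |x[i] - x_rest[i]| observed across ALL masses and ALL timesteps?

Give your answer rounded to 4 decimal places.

Answer: 2.4376

Derivation:
Step 0: x=[2.0000 9.0000 13.0000 17.0000] v=[1.0000 0.0000 0.0000 0.0000]
Step 1: x=[3.2500 8.2500 13.0000 17.0000] v=[2.5000 -1.5000 0.0000 0.0000]
Step 2: x=[4.7500 7.4375 12.8125 17.0000] v=[3.0000 -1.6250 -0.3750 0.0000]
Step 3: x=[5.9219 7.2969 12.3281 16.9531] v=[2.3438 -0.2813 -0.9688 -0.0938]
Step 4: x=[6.4376 8.0703 11.7422 16.7500] v=[1.0313 1.5468 -1.1719 -0.4063]
Step 5: x=[6.3614 9.3535 11.4902 16.2949] v=[-0.1524 2.5664 -0.5040 -0.9102]
Step 6: x=[6.0332 10.4229 11.9052 15.6386] v=[-0.6564 2.1387 0.8300 -1.3126]
Max displacement = 2.4376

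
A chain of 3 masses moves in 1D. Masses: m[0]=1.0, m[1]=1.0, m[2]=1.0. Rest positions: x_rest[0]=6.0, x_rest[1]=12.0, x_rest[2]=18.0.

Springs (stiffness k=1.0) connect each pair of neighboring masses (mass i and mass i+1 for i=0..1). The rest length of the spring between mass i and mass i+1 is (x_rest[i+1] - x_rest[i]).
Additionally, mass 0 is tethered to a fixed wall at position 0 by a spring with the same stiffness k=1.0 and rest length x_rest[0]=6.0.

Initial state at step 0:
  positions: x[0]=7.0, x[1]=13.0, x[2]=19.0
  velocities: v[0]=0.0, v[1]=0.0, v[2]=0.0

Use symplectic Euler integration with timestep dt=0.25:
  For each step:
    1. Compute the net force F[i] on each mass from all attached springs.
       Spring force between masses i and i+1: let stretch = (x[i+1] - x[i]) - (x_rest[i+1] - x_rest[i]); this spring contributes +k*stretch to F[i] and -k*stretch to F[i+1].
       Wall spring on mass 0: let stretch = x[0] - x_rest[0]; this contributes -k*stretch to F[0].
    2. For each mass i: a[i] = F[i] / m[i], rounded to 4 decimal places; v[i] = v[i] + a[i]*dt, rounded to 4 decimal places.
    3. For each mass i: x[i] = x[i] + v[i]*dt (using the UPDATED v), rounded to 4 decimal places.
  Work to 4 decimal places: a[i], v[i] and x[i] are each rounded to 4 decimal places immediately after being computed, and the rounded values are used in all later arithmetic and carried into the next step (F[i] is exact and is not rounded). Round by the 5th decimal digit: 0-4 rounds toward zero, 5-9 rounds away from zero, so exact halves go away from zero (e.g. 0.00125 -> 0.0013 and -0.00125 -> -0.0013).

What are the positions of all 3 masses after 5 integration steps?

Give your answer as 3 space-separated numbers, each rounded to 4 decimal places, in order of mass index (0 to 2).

Step 0: x=[7.0000 13.0000 19.0000] v=[0.0000 0.0000 0.0000]
Step 1: x=[6.9375 13.0000 19.0000] v=[-0.2500 0.0000 0.0000]
Step 2: x=[6.8203 12.9961 19.0000] v=[-0.4688 -0.0156 0.0000]
Step 3: x=[6.6628 12.9815 18.9998] v=[-0.6299 -0.0586 -0.0010]
Step 4: x=[6.4838 12.9481 18.9984] v=[-0.7159 -0.1337 -0.0056]
Step 5: x=[6.3036 12.8888 18.9939] v=[-0.7208 -0.2372 -0.0182]

Answer: 6.3036 12.8888 18.9939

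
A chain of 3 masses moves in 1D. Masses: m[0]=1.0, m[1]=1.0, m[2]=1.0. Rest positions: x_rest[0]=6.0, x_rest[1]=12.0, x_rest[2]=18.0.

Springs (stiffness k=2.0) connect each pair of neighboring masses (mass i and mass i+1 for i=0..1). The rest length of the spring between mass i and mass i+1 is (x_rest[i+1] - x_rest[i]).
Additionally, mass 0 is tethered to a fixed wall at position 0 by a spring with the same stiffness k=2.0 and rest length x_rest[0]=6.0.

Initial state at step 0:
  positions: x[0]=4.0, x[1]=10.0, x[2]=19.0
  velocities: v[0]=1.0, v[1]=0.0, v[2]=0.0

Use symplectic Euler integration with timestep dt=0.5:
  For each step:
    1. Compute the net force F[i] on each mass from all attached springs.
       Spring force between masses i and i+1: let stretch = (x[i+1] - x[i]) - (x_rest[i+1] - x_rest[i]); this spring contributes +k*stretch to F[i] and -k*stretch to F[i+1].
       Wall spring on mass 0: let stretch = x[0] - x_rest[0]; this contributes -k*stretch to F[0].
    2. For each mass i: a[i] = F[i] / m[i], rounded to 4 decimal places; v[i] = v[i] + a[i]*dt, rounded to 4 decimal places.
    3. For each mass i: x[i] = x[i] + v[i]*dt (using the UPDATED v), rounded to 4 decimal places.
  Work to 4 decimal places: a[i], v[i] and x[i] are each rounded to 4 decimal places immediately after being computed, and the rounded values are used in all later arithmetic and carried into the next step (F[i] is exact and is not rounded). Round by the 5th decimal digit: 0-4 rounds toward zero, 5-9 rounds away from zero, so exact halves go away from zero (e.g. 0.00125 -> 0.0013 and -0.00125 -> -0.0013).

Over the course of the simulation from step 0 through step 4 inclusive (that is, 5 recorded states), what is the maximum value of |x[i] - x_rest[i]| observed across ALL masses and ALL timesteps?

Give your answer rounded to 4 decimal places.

Step 0: x=[4.0000 10.0000 19.0000] v=[1.0000 0.0000 0.0000]
Step 1: x=[5.5000 11.5000 17.5000] v=[3.0000 3.0000 -3.0000]
Step 2: x=[7.2500 13.0000 16.0000] v=[3.5000 3.0000 -3.0000]
Step 3: x=[8.2500 13.1250 16.0000] v=[2.0000 0.2500 0.0000]
Step 4: x=[7.5625 12.2500 17.5625] v=[-1.3750 -1.7500 3.1250]
Max displacement = 2.2500

Answer: 2.2500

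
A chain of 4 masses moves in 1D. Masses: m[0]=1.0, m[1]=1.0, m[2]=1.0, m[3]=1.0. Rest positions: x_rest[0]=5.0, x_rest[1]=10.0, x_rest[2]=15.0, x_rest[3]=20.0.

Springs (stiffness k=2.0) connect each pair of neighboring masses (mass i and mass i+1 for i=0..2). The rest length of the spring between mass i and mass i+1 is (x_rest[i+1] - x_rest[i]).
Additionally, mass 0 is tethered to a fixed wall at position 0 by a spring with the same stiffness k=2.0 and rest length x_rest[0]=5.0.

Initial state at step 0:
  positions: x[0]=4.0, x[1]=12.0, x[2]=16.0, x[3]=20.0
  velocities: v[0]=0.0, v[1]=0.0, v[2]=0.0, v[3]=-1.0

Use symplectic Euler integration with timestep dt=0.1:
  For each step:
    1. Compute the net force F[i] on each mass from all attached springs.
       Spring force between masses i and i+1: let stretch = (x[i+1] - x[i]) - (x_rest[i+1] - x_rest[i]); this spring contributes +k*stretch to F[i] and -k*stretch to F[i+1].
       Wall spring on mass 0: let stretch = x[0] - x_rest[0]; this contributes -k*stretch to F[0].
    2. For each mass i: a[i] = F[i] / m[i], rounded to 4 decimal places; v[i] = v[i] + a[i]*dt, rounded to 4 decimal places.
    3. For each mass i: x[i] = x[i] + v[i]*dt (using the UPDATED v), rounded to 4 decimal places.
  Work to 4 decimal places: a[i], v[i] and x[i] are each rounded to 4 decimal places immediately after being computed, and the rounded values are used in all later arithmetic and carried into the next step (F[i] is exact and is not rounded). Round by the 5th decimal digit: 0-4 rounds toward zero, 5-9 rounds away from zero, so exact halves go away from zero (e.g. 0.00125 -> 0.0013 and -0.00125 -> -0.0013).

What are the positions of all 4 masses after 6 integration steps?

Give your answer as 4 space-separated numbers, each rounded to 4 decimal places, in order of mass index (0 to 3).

Answer: 5.3674 10.6287 15.8634 19.8564

Derivation:
Step 0: x=[4.0000 12.0000 16.0000 20.0000] v=[0.0000 0.0000 0.0000 -1.0000]
Step 1: x=[4.0800 11.9200 16.0000 19.9200] v=[0.8000 -0.8000 0.0000 -0.8000]
Step 2: x=[4.2352 11.7648 15.9968 19.8616] v=[1.5520 -1.5520 -0.0320 -0.5840]
Step 3: x=[4.4563 11.5437 15.9863 19.8259] v=[2.2109 -2.2115 -0.1054 -0.3570]
Step 4: x=[4.7300 11.2697 15.9637 19.8134] v=[2.7371 -2.7405 -0.2260 -0.1249]
Step 5: x=[5.0399 10.9587 15.9242 19.8239] v=[3.0990 -3.1096 -0.3949 0.1052]
Step 6: x=[5.3674 10.6287 15.8634 19.8564] v=[3.2748 -3.3003 -0.6081 0.3253]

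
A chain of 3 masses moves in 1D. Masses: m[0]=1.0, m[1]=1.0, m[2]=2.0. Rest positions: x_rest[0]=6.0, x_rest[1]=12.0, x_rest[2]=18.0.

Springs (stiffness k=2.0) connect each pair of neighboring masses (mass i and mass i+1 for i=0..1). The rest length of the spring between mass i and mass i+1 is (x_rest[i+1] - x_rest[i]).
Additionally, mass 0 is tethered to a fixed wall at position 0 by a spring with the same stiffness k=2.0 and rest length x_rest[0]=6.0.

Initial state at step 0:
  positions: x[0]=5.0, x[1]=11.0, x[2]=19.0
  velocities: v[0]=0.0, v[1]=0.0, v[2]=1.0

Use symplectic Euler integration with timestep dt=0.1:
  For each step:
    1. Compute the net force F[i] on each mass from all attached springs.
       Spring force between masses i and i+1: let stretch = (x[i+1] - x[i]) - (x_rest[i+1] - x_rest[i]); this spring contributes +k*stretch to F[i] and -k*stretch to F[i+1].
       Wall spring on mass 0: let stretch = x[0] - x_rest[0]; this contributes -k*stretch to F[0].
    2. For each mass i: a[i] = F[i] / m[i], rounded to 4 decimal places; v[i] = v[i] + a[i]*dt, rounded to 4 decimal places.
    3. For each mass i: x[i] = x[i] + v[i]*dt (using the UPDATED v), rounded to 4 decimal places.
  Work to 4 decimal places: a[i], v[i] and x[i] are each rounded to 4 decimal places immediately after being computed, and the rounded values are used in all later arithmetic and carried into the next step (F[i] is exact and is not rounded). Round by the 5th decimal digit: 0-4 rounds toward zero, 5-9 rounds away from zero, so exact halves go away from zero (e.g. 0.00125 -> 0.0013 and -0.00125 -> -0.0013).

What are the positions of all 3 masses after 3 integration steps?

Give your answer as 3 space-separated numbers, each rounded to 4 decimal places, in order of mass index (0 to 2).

Answer: 5.1200 11.2400 19.1790

Derivation:
Step 0: x=[5.0000 11.0000 19.0000] v=[0.0000 0.0000 1.0000]
Step 1: x=[5.0200 11.0400 19.0800] v=[0.2000 0.4000 0.8000]
Step 2: x=[5.0600 11.1204 19.1396] v=[0.4000 0.8040 0.5960]
Step 3: x=[5.1200 11.2400 19.1790] v=[0.6001 1.1958 0.3941]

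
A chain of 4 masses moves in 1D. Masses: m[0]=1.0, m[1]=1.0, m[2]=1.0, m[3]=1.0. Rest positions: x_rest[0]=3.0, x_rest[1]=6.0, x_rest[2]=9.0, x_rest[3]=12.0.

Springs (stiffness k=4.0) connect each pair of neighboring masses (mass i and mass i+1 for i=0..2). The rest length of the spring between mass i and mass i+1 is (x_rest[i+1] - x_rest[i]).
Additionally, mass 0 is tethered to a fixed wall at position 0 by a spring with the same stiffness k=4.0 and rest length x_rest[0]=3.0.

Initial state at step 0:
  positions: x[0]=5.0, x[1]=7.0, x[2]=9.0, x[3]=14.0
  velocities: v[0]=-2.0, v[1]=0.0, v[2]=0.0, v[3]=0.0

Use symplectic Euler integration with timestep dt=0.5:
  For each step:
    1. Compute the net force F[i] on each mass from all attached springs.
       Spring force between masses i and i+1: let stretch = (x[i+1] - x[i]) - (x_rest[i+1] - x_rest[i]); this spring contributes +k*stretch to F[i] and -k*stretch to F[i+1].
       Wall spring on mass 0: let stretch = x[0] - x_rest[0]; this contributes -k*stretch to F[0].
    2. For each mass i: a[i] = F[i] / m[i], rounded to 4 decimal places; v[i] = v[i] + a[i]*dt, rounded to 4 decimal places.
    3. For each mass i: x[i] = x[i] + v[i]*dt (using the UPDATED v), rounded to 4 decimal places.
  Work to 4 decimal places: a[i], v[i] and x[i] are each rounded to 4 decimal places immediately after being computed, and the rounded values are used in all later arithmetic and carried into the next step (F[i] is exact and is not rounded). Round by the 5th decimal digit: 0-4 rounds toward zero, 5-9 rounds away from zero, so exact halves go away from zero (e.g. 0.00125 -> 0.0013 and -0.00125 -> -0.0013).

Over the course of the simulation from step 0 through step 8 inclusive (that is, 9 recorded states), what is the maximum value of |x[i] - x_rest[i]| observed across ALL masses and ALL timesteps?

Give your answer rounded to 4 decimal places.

Answer: 3.0000

Derivation:
Step 0: x=[5.0000 7.0000 9.0000 14.0000] v=[-2.0000 0.0000 0.0000 0.0000]
Step 1: x=[1.0000 7.0000 12.0000 12.0000] v=[-8.0000 0.0000 6.0000 -4.0000]
Step 2: x=[2.0000 6.0000 10.0000 13.0000] v=[2.0000 -2.0000 -4.0000 2.0000]
Step 3: x=[5.0000 5.0000 7.0000 14.0000] v=[6.0000 -2.0000 -6.0000 2.0000]
Step 4: x=[3.0000 6.0000 9.0000 11.0000] v=[-4.0000 2.0000 4.0000 -6.0000]
Step 5: x=[1.0000 7.0000 10.0000 9.0000] v=[-4.0000 2.0000 2.0000 -4.0000]
Step 6: x=[4.0000 5.0000 7.0000 11.0000] v=[6.0000 -4.0000 -6.0000 4.0000]
Step 7: x=[4.0000 4.0000 6.0000 12.0000] v=[0.0000 -2.0000 -2.0000 2.0000]
Step 8: x=[0.0000 5.0000 9.0000 10.0000] v=[-8.0000 2.0000 6.0000 -4.0000]
Max displacement = 3.0000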